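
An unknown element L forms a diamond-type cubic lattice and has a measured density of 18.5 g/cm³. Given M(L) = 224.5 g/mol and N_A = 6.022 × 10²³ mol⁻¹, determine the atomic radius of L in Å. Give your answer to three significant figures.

For a diamond cubic cell (Z = 8), a³ = Z·M/(N_A·ρ) = 8 × 224.5 / (6.022 × 10²³ × 18.50) = 1.612 × 10^-22 cm³, so a = 5.442 × 10^-8 cm = 5.442 Å.
Nearest neighbors lie along the body diagonal with √3·a = 8r, so r = 0.2165 × a = 1.18 Å.

1.18 Å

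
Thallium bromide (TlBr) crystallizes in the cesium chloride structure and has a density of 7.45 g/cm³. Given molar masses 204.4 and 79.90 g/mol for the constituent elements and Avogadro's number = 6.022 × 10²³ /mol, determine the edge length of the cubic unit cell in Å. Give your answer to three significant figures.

3.99 Å

M(TlBr) = 284.3 g/mol; Z = 1 formula unit per cell.
a³ = Z·M/(N_A·ρ) = 1 × 284.3 / (6.022 × 10²³ × 7.45) = 6.337 × 10^-23 cm³, so a = 3.987 × 10^-8 cm = 3.99 Å.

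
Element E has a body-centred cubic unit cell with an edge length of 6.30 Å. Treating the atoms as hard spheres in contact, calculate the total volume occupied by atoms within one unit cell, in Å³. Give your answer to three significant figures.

170 Å³

In a BCC lattice atoms touch along the body diagonal, so √3·a = 4r, so r = 0.4330a = 2.728 Å.
V_atoms = Z × (4/3)πr³ = 2 × (4/3)π × (2.728)³ = 170 Å³.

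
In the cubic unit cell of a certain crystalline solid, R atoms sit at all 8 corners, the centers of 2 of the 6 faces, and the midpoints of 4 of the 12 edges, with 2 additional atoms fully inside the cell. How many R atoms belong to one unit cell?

5

Corner atoms are shared by 8 cells (1/8 each), face atoms by 2 (1/2 each), edge atoms by 4 (1/4 each), interior atoms are unshared.
Net atoms = 8 × 1/8 + 2 × 1/2 + 4 × 1/4 + 2 = 1 + 1 + 1 + 2 = 5.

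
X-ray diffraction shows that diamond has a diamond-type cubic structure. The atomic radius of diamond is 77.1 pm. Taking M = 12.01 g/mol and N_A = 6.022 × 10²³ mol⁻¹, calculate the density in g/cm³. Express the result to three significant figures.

3.53 g/cm³

In a diamond cubic lattice, nearest neighbors lie along the body diagonal with √3·a = 8r, giving a = 356.1 pm = 3.561 × 10^-8 cm.
With Z = 8, ρ = Z·M/(N_A·a³) = 8 × 12.01 / (6.022 × 10²³ × 4.516 × 10^-23) = 3.533 g/cm³.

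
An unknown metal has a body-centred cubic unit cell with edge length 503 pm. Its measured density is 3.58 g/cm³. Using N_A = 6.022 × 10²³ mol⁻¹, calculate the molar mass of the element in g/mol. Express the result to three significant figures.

137 g/mol

A BCC cell has Z = 2 atoms; a = 5.030 × 10^-8 cm.
M = ρ·N_A·a³/Z = 3.58 × 6.022 × 10²³ × 1.273 × 10^-22 / 2 = 137 g/mol.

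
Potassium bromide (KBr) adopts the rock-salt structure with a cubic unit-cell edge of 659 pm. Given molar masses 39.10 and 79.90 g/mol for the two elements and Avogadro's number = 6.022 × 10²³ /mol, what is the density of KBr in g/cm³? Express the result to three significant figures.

2.76 g/cm³

The rock-salt structure contains Z = 4 formula units per cell; M(KBr) = 39.10 + 79.90 = 119.0 g/mol.
a³ = (6.590 × 10^-8 cm)³ = 2.862 × 10^-22 cm³.
ρ = 4 × 119.0 / (6.022 × 10²³ × 2.862 × 10^-22) = 2.762 g/cm³.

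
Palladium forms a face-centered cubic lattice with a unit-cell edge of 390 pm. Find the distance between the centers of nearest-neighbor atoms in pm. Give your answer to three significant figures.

In an FCC structure, atoms touch along the face diagonal, so √2·a = 4r; the nearest-neighbor distance equals 2r = 0.7071·a.
d = 0.7071 × 390 = 276 pm.

276 pm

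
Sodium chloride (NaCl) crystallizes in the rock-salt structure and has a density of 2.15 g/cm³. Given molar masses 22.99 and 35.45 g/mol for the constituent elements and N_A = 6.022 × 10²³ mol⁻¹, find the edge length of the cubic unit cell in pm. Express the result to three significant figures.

565 pm

M(NaCl) = 58.44 g/mol; Z = 4 formula units per cell.
a³ = Z·M/(N_A·ρ) = 4 × 58.44 / (6.022 × 10²³ × 2.15) = 1.805 × 10^-22 cm³, so a = 5.652 × 10^-8 cm = 565 pm.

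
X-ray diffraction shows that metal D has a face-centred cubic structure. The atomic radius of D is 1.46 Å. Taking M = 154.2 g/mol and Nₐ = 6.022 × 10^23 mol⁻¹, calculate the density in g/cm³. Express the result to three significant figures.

In an FCC lattice, atoms touch along the face diagonal, so √2·a = 4r, giving a = 4.130 Å = 4.130 × 10^-8 cm.
With Z = 4, ρ = Z·M/(N_A·a³) = 4 × 154.2 / (6.022 × 10²³ × 7.042 × 10^-23) = 14.54 g/cm³.

14.5 g/cm³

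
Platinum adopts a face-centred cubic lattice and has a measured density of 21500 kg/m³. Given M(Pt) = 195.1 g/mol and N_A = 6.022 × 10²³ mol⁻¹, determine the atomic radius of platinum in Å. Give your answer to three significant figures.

For an FCC cell (Z = 4), a³ = Z·M/(N_A·ρ) = 4 × 195.1 / (6.022 × 10²³ × 21.50) = 6.028 × 10^-23 cm³, so a = 3.921 × 10^-8 cm = 3.921 Å.
Atoms touch along the face diagonal, so √2·a = 4r, so r = 0.3536 × a = 1.39 Å.

1.39 Å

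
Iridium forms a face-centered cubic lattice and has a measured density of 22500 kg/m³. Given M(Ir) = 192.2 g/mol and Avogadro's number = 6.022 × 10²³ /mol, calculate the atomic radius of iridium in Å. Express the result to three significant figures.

1.36 Å

For an FCC cell (Z = 4), a³ = Z·M/(N_A·ρ) = 4 × 192.2 / (6.022 × 10²³ × 22.50) = 5.674 × 10^-23 cm³, so a = 3.843 × 10^-8 cm = 3.843 Å.
Atoms touch along the face diagonal, so √2·a = 4r, so r = 0.3536 × a = 1.36 Å.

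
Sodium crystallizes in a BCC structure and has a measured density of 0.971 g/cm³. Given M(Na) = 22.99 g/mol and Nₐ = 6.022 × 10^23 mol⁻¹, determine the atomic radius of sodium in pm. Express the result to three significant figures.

186 pm

For a BCC cell (Z = 2), a³ = Z·M/(N_A·ρ) = 2 × 22.99 / (6.022 × 10²³ × 0.9710) = 7.863 × 10^-23 cm³, so a = 4.284 × 10^-8 cm = 428.4 pm.
Atoms touch along the body diagonal, so √3·a = 4r, so r = 0.4330 × a = 186 pm.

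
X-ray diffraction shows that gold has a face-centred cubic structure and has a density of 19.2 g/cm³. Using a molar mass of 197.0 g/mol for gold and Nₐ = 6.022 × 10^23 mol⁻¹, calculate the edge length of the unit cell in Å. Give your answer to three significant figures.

4.08 Å

With Z = 4 atoms per FCC cell, a³ = Z·M/(N_A·ρ) = 4 × 197.0 / (6.022 × 10²³ × 19.20 g/cm³) = 6.815 × 10^-23 cm³.
a = (6.815 × 10^-23)^(1/3) = 4.085 × 10^-8 cm = 4.08 Å.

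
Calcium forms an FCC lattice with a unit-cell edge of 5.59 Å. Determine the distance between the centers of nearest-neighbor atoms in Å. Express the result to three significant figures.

3.95 Å

In an FCC structure, atoms touch along the face diagonal, so √2·a = 4r; the nearest-neighbor distance equals 2r = 0.7071·a.
d = 0.7071 × 5.59 = 3.95 Å.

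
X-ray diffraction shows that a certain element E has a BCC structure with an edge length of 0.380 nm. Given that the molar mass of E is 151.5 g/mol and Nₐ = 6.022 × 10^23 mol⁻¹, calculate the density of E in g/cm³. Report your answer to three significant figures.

9.17 g/cm³

A BCC unit cell contains Z = 2 atoms.
Cell volume: a³ = (0.380 nm)³ = (3.800 × 10^-8 cm)³ = 5.487 × 10^-23 cm³.
ρ = Z·M/(N_A·a³) = 2 × 151.5 / (6.022 × 10²³ × 5.487 × 10^-23) = 9.170 g/cm³.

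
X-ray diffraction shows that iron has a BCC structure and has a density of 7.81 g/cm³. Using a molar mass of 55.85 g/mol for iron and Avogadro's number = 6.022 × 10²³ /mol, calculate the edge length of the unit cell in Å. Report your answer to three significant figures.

With Z = 2 atoms per BCC cell, a³ = Z·M/(N_A·ρ) = 2 × 55.85 / (6.022 × 10²³ × 7.810 g/cm³) = 2.375 × 10^-23 cm³.
a = (2.375 × 10^-23)^(1/3) = 2.874 × 10^-8 cm = 2.87 Å.

2.87 Å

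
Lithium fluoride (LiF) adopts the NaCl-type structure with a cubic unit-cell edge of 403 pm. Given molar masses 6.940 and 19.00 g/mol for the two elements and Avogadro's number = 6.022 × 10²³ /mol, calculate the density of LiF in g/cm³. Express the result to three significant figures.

2.63 g/cm³

The NaCl-type structure contains Z = 4 formula units per cell; M(LiF) = 6.940 + 19.00 = 25.94 g/mol.
a³ = (4.030 × 10^-8 cm)³ = 6.545 × 10^-23 cm³.
ρ = 4 × 25.94 / (6.022 × 10²³ × 6.545 × 10^-23) = 2.633 g/cm³.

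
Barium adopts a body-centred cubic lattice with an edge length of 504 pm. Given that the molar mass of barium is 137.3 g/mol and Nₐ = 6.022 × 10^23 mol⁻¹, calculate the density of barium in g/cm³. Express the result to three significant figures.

3.56 g/cm³

A BCC unit cell contains Z = 2 atoms.
Cell volume: a³ = (504 pm)³ = (5.040 × 10^-8 cm)³ = 1.280 × 10^-22 cm³.
ρ = Z·M/(N_A·a³) = 2 × 137.3 / (6.022 × 10²³ × 1.280 × 10^-22) = 3.562 g/cm³.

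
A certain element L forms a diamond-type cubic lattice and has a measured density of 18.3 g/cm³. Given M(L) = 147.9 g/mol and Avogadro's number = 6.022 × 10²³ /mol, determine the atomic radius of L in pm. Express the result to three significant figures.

For a diamond cubic cell (Z = 8), a³ = Z·M/(N_A·ρ) = 8 × 147.9 / (6.022 × 10²³ × 18.30) = 1.074 × 10^-22 cm³, so a = 4.753 × 10^-8 cm = 475.3 pm.
Nearest neighbors lie along the body diagonal with √3·a = 8r, so r = 0.2165 × a = 103 pm.

103 pm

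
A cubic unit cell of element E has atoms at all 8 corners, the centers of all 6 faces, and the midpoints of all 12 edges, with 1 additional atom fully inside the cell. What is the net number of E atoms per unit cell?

8

Corner atoms are shared by 8 cells (1/8 each), face atoms by 2 (1/2 each), edge atoms by 4 (1/4 each), interior atoms are unshared.
Net atoms = 8 × 1/8 + 6 × 1/2 + 12 × 1/4 + 1 = 1 + 3 + 3 + 1 = 8.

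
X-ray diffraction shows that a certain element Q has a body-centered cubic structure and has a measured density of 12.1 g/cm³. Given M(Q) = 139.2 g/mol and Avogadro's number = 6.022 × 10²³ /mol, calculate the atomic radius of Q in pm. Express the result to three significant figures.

For a BCC cell (Z = 2), a³ = Z·M/(N_A·ρ) = 2 × 139.2 / (6.022 × 10²³ × 12.10) = 3.821 × 10^-23 cm³, so a = 3.368 × 10^-8 cm = 336.8 pm.
Atoms touch along the body diagonal, so √3·a = 4r, so r = 0.4330 × a = 146 pm.

146 pm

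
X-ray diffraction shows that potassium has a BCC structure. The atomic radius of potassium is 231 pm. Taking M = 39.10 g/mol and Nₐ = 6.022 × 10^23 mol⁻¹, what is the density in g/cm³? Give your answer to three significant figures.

0.855 g/cm³

In a BCC lattice, atoms touch along the body diagonal, so √3·a = 4r, giving a = 533.5 pm = 5.335 × 10^-8 cm.
With Z = 2, ρ = Z·M/(N_A·a³) = 2 × 39.10 / (6.022 × 10²³ × 1.518 × 10^-22) = 0.8553 g/cm³.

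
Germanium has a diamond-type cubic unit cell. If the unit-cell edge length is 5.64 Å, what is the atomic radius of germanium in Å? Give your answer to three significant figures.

1.22 Å

In a diamond cubic lattice, nearest neighbors lie along the body diagonal with √3·a = 8r.
r = √3·a/8 = 1.7321 × 5.64 / 8 = 1.22 Å.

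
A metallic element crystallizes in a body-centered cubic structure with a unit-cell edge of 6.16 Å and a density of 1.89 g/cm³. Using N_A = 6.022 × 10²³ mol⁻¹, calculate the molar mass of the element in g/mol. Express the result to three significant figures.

A BCC cell has Z = 2 atoms; a = 6.160 × 10^-8 cm.
M = ρ·N_A·a³/Z = 1.89 × 6.022 × 10²³ × 2.337 × 10^-22 / 2 = 133 g/mol.

133 g/mol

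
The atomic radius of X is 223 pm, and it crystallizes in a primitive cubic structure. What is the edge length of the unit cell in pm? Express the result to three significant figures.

446 pm

In a simple cubic lattice, atoms touch along the cell edge, so a = 2r.
a = 2r = 2 × 223 = 446 pm.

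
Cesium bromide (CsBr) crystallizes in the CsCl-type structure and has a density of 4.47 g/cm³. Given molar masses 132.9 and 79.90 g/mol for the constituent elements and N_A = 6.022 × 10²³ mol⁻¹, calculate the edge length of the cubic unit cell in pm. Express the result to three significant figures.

429 pm

M(CsBr) = 212.8 g/mol; Z = 1 formula unit per cell.
a³ = Z·M/(N_A·ρ) = 1 × 212.8 / (6.022 × 10²³ × 4.47) = 7.905 × 10^-23 cm³, so a = 4.292 × 10^-8 cm = 429 pm.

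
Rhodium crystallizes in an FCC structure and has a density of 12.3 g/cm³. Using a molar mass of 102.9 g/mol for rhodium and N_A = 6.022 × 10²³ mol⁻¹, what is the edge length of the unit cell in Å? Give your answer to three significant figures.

3.82 Å

With Z = 4 atoms per FCC cell, a³ = Z·M/(N_A·ρ) = 4 × 102.9 / (6.022 × 10²³ × 12.30 g/cm³) = 5.557 × 10^-23 cm³.
a = (5.557 × 10^-23)^(1/3) = 3.816 × 10^-8 cm = 3.82 Å.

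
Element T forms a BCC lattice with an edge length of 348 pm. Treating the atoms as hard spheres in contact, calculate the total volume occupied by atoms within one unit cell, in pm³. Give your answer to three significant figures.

In a BCC lattice atoms touch along the body diagonal, so √3·a = 4r, so r = 0.4330a = 150.7 pm.
V_atoms = Z × (4/3)πr³ = 2 × (4/3)π × (150.7)³ = 2.87 × 10^7 pm³.

2.87 × 10^7 pm³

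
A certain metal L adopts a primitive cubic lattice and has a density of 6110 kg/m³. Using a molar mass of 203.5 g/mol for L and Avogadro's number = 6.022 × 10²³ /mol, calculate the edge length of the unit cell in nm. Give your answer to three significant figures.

With Z = 1 atom per simple cubic cell, a³ = Z·M/(N_A·ρ) = 1 × 203.5 / (6.022 × 10²³ × 6.110 g/cm³) = 5.531 × 10^-23 cm³.
a = (5.531 × 10^-23)^(1/3) = 3.810 × 10^-8 cm = 0.381 nm.

0.381 nm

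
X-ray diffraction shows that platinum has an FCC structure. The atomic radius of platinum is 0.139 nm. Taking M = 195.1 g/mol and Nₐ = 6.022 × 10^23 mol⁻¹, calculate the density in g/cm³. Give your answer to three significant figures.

21.3 g/cm³

In an FCC lattice, atoms touch along the face diagonal, so √2·a = 4r, giving a = 0.3932 nm = 3.932 × 10^-8 cm.
With Z = 4, ρ = Z·M/(N_A·a³) = 4 × 195.1 / (6.022 × 10²³ × 6.077 × 10^-23) = 21.33 g/cm³.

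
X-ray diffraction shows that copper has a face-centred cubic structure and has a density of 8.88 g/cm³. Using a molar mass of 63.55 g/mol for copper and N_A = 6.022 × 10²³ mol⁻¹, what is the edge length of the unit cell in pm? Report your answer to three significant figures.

362 pm

With Z = 4 atoms per FCC cell, a³ = Z·M/(N_A·ρ) = 4 × 63.55 / (6.022 × 10²³ × 8.880 g/cm³) = 4.754 × 10^-23 cm³.
a = (4.754 × 10^-23)^(1/3) = 3.622 × 10^-8 cm = 362 pm.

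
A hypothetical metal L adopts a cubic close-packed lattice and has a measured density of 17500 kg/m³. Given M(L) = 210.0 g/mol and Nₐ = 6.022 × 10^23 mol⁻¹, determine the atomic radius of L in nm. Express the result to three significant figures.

For an FCC cell (Z = 4), a³ = Z·M/(N_A·ρ) = 4 × 210.0 / (6.022 × 10²³ × 17.50) = 7.971 × 10^-23 cm³, so a = 4.304 × 10^-8 cm = 0.4304 nm.
Atoms touch along the face diagonal, so √2·a = 4r, so r = 0.3536 × a = 0.152 nm.

0.152 nm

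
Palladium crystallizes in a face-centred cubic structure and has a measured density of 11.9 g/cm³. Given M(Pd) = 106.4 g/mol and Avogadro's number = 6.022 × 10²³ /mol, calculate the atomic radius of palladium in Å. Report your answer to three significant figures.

1.38 Å

For an FCC cell (Z = 4), a³ = Z·M/(N_A·ρ) = 4 × 106.4 / (6.022 × 10²³ × 11.90) = 5.939 × 10^-23 cm³, so a = 3.902 × 10^-8 cm = 3.902 Å.
Atoms touch along the face diagonal, so √2·a = 4r, so r = 0.3536 × a = 1.38 Å.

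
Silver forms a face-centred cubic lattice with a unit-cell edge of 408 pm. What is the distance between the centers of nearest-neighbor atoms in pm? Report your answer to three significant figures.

288 pm

In an FCC structure, atoms touch along the face diagonal, so √2·a = 4r; the nearest-neighbor distance equals 2r = 0.7071·a.
d = 0.7071 × 408 = 288 pm.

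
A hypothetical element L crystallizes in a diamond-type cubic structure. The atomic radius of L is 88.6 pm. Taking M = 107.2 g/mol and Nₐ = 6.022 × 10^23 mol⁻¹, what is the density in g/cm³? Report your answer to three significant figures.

20.8 g/cm³

In a diamond cubic lattice, nearest neighbors lie along the body diagonal with √3·a = 8r, giving a = 409.2 pm = 4.092 × 10^-8 cm.
With Z = 8, ρ = Z·M/(N_A·a³) = 8 × 107.2 / (6.022 × 10²³ × 6.853 × 10^-23) = 20.78 g/cm³.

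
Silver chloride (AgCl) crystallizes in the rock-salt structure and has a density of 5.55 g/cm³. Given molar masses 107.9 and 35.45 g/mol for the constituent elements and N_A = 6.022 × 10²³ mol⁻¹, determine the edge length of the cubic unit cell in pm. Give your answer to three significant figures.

M(AgCl) = 143.35 g/mol; Z = 4 formula units per cell.
a³ = Z·M/(N_A·ρ) = 4 × 143.35 / (6.022 × 10²³ × 5.55) = 1.716 × 10^-22 cm³, so a = 5.557 × 10^-8 cm = 556 pm.

556 pm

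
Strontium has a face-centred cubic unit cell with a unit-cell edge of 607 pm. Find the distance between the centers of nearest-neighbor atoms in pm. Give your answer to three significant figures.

In an FCC structure, atoms touch along the face diagonal, so √2·a = 4r; the nearest-neighbor distance equals 2r = 0.7071·a.
d = 0.7071 × 607 = 429 pm.

429 pm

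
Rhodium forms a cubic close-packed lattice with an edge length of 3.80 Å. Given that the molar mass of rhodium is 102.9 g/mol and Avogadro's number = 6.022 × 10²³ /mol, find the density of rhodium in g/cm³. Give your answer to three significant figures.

An FCC unit cell contains Z = 4 atoms.
Cell volume: a³ = (3.80 Å)³ = (3.800 × 10^-8 cm)³ = 5.487 × 10^-23 cm³.
ρ = Z·M/(N_A·a³) = 4 × 102.9 / (6.022 × 10²³ × 5.487 × 10^-23) = 12.46 g/cm³.

12.5 g/cm³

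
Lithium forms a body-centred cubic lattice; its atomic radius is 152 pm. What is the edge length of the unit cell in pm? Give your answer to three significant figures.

In a BCC lattice, atoms touch along the body diagonal, so √3·a = 4r.
a = 4r/√3 = 4 × 152 / 1.7321 = 351 pm.

351 pm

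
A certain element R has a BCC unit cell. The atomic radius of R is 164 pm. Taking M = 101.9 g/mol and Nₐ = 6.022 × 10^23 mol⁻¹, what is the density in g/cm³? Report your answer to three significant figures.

In a BCC lattice, atoms touch along the body diagonal, so √3·a = 4r, giving a = 378.7 pm = 3.787 × 10^-8 cm.
With Z = 2, ρ = Z·M/(N_A·a³) = 2 × 101.9 / (6.022 × 10²³ × 5.433 × 10^-23) = 6.229 g/cm³.

6.23 g/cm³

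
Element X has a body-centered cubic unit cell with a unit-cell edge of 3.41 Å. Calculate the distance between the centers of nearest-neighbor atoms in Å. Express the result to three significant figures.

In a BCC structure, atoms touch along the body diagonal, so √3·a = 4r; the nearest-neighbor distance equals 2r = 0.8660·a.
d = 0.8660 × 3.41 = 2.95 Å.

2.95 Å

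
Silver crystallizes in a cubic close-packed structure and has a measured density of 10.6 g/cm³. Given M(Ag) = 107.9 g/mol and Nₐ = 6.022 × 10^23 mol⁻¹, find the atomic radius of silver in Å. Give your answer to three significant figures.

For an FCC cell (Z = 4), a³ = Z·M/(N_A·ρ) = 4 × 107.9 / (6.022 × 10²³ × 10.60) = 6.761 × 10^-23 cm³, so a = 4.074 × 10^-8 cm = 4.074 Å.
Atoms touch along the face diagonal, so √2·a = 4r, so r = 0.3536 × a = 1.44 Å.

1.44 Å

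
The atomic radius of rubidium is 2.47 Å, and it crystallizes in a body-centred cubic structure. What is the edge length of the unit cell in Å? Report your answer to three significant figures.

5.70 Å

In a BCC lattice, atoms touch along the body diagonal, so √3·a = 4r.
a = 4r/√3 = 4 × 2.47 / 1.7321 = 5.70 Å.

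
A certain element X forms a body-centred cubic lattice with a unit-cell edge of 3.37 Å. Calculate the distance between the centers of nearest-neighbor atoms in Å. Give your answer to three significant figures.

In a BCC structure, atoms touch along the body diagonal, so √3·a = 4r; the nearest-neighbor distance equals 2r = 0.8660·a.
d = 0.8660 × 3.37 = 2.92 Å.

2.92 Å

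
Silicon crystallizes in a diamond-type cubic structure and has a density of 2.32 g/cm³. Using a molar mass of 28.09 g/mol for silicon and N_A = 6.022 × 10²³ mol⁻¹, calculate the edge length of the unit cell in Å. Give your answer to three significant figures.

5.44 Å

With Z = 8 atoms per diamond cubic cell, a³ = Z·M/(N_A·ρ) = 8 × 28.09 / (6.022 × 10²³ × 2.320 g/cm³) = 1.608 × 10^-22 cm³.
a = (1.608 × 10^-22)^(1/3) = 5.438 × 10^-8 cm = 5.44 Å.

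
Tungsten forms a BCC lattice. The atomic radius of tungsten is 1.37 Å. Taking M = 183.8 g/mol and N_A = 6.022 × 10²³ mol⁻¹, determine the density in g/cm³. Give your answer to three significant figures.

In a BCC lattice, atoms touch along the body diagonal, so √3·a = 4r, giving a = 3.164 Å = 3.164 × 10^-8 cm.
With Z = 2, ρ = Z·M/(N_A·a³) = 2 × 183.8 / (6.022 × 10²³ × 3.167 × 10^-23) = 19.27 g/cm³.

19.3 g/cm³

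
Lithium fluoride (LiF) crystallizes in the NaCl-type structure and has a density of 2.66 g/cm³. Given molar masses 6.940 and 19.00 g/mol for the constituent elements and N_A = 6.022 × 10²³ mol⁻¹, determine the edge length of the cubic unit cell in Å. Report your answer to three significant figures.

M(LiF) = 25.94 g/mol; Z = 4 formula units per cell.
a³ = Z·M/(N_A·ρ) = 4 × 25.94 / (6.022 × 10²³ × 2.66) = 6.478 × 10^-23 cm³, so a = 4.016 × 10^-8 cm = 4.02 Å.

4.02 Å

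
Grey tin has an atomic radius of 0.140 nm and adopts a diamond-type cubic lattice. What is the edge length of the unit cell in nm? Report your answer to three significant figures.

In a diamond cubic lattice, nearest neighbors lie along the body diagonal with √3·a = 8r.
a = 8r/√3 = 8 × 0.140 / 1.7321 = 0.647 nm.

0.647 nm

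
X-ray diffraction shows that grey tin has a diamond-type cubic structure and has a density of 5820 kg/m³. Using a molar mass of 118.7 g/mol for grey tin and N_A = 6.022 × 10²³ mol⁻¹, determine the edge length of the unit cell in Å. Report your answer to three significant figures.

With Z = 8 atoms per diamond cubic cell, a³ = Z·M/(N_A·ρ) = 8 × 118.7 / (6.022 × 10²³ × 5.820 g/cm³) = 2.709 × 10^-22 cm³.
a = (2.709 × 10^-22)^(1/3) = 6.471 × 10^-8 cm = 6.47 Å.

6.47 Å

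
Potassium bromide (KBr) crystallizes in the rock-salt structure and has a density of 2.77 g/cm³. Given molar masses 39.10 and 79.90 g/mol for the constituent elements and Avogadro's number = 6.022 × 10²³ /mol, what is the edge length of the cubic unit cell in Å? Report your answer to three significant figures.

6.58 Å

M(KBr) = 119.0 g/mol; Z = 4 formula units per cell.
a³ = Z·M/(N_A·ρ) = 4 × 119.0 / (6.022 × 10²³ × 2.77) = 2.854 × 10^-22 cm³, so a = 6.584 × 10^-8 cm = 6.58 Å.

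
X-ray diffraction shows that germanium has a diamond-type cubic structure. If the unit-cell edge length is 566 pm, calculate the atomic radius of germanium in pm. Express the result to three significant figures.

123 pm

In a diamond cubic lattice, nearest neighbors lie along the body diagonal with √3·a = 8r.
r = √3·a/8 = 1.7321 × 566 / 8 = 123 pm.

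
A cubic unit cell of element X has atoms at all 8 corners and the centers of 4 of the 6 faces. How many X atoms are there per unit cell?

Corner atoms are shared by 8 cells (1/8 each), face atoms by 2 (1/2 each).
Net atoms = 8 × 1/8 + 4 × 1/2 = 1 + 2 = 3.

3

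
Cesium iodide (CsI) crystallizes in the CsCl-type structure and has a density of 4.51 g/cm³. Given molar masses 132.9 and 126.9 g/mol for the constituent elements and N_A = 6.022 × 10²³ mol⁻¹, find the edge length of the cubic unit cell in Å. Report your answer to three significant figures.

M(CsI) = 259.8 g/mol; Z = 1 formula unit per cell.
a³ = Z·M/(N_A·ρ) = 1 × 259.8 / (6.022 × 10²³ × 4.51) = 9.566 × 10^-23 cm³, so a = 4.573 × 10^-8 cm = 4.57 Å.

4.57 Å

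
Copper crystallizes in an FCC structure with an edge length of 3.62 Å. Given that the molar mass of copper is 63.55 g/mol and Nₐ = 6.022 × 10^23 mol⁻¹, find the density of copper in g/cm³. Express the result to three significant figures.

An FCC unit cell contains Z = 4 atoms.
Cell volume: a³ = (3.62 Å)³ = (3.620 × 10^-8 cm)³ = 4.744 × 10^-23 cm³.
ρ = Z·M/(N_A·a³) = 4 × 63.55 / (6.022 × 10²³ × 4.744 × 10^-23) = 8.898 g/cm³.

8.90 g/cm³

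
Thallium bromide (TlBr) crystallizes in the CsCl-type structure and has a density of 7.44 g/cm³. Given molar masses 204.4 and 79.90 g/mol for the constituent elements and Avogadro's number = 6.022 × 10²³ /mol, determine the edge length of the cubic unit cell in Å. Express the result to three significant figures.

M(TlBr) = 284.3 g/mol; Z = 1 formula unit per cell.
a³ = Z·M/(N_A·ρ) = 1 × 284.3 / (6.022 × 10²³ × 7.44) = 6.345 × 10^-23 cm³, so a = 3.989 × 10^-8 cm = 3.99 Å.

3.99 Å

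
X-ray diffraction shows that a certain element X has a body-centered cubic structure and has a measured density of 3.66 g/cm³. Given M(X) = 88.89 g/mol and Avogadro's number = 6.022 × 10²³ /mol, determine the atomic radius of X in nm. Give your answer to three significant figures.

For a BCC cell (Z = 2), a³ = Z·M/(N_A·ρ) = 2 × 88.89 / (6.022 × 10²³ × 3.660) = 8.066 × 10^-23 cm³, so a = 4.321 × 10^-8 cm = 0.4321 nm.
Atoms touch along the body diagonal, so √3·a = 4r, so r = 0.4330 × a = 0.187 nm.

0.187 nm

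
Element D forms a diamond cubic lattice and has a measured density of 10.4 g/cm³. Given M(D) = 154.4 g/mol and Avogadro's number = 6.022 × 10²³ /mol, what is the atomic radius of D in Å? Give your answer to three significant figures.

1.26 Å

For a diamond cubic cell (Z = 8), a³ = Z·M/(N_A·ρ) = 8 × 154.4 / (6.022 × 10²³ × 10.40) = 1.972 × 10^-22 cm³, so a = 5.821 × 10^-8 cm = 5.821 Å.
Nearest neighbors lie along the body diagonal with √3·a = 8r, so r = 0.2165 × a = 1.26 Å.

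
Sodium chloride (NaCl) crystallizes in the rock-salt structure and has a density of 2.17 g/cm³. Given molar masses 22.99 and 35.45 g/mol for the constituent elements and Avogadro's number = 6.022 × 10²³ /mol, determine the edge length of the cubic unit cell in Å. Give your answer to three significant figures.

M(NaCl) = 58.44 g/mol; Z = 4 formula units per cell.
a³ = Z·M/(N_A·ρ) = 4 × 58.44 / (6.022 × 10²³ × 2.17) = 1.789 × 10^-22 cm³, so a = 5.635 × 10^-8 cm = 5.63 Å.

5.63 Å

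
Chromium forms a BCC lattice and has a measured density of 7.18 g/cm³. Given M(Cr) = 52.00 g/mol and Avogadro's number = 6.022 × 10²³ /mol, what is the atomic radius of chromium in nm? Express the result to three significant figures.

For a BCC cell (Z = 2), a³ = Z·M/(N_A·ρ) = 2 × 52.00 / (6.022 × 10²³ × 7.180) = 2.405 × 10^-23 cm³, so a = 2.887 × 10^-8 cm = 0.2887 nm.
Atoms touch along the body diagonal, so √3·a = 4r, so r = 0.4330 × a = 0.125 nm.

0.125 nm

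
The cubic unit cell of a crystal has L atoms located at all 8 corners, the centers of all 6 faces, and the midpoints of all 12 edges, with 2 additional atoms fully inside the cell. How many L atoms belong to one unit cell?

9

Corner atoms are shared by 8 cells (1/8 each), face atoms by 2 (1/2 each), edge atoms by 4 (1/4 each), interior atoms are unshared.
Net atoms = 8 × 1/8 + 6 × 1/2 + 12 × 1/4 + 2 = 1 + 3 + 3 + 2 = 9.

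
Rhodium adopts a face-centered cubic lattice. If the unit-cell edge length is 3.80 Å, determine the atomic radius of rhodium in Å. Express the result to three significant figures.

1.34 Å

In an FCC lattice, atoms touch along the face diagonal, so √2·a = 4r.
r = √2·a/4 = 1.4142 × 3.80 / 4 = 1.34 Å.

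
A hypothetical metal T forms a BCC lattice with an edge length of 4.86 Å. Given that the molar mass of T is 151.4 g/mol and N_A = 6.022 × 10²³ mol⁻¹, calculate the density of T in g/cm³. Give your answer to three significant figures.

4.38 g/cm³

A BCC unit cell contains Z = 2 atoms.
Cell volume: a³ = (4.86 Å)³ = (4.860 × 10^-8 cm)³ = 1.148 × 10^-22 cm³.
ρ = Z·M/(N_A·a³) = 2 × 151.4 / (6.022 × 10²³ × 1.148 × 10^-22) = 4.380 g/cm³.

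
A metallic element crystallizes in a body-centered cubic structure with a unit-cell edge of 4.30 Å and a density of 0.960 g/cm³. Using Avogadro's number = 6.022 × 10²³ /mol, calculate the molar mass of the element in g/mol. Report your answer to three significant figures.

23.0 g/mol

A BCC cell has Z = 2 atoms; a = 4.300 × 10^-8 cm.
M = ρ·N_A·a³/Z = 0.960 × 6.022 × 10²³ × 7.951 × 10^-23 / 2 = 23.0 g/mol.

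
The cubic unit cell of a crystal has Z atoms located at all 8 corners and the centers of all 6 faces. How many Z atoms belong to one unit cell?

Corner atoms are shared by 8 cells (1/8 each), face atoms by 2 (1/2 each).
Net atoms = 8 × 1/8 + 6 × 1/2 = 1 + 3 = 4.

4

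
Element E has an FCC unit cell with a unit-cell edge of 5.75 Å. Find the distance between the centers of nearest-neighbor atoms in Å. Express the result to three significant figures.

In an FCC structure, atoms touch along the face diagonal, so √2·a = 4r; the nearest-neighbor distance equals 2r = 0.7071·a.
d = 0.7071 × 5.75 = 4.07 Å.

4.07 Å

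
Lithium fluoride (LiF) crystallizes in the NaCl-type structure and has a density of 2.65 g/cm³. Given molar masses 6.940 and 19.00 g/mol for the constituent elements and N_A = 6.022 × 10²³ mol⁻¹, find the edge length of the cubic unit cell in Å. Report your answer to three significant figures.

4.02 Å

M(LiF) = 25.94 g/mol; Z = 4 formula units per cell.
a³ = Z·M/(N_A·ρ) = 4 × 25.94 / (6.022 × 10²³ × 2.65) = 6.502 × 10^-23 cm³, so a = 4.021 × 10^-8 cm = 4.02 Å.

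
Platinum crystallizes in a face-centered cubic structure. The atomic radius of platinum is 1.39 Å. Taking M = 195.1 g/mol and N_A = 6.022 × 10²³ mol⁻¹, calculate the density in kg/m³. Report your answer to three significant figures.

21300 kg/m³

In an FCC lattice, atoms touch along the face diagonal, so √2·a = 4r, giving a = 3.932 Å = 3.932 × 10^-8 cm.
With Z = 4, ρ = Z·M/(N_A·a³) = 4 × 195.1 / (6.022 × 10²³ × 6.077 × 10^-23) = 21.33 g/cm³ = 21300 kg/m³.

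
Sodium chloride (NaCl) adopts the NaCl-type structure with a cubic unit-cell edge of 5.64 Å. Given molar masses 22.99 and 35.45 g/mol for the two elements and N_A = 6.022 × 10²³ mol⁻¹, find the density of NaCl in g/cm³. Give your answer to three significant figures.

The NaCl-type structure contains Z = 4 formula units per cell; M(NaCl) = 22.99 + 35.45 = 58.44 g/mol.
a³ = (5.640 × 10^-8 cm)³ = 1.794 × 10^-22 cm³.
ρ = 4 × 58.44 / (6.022 × 10²³ × 1.794 × 10^-22) = 2.164 g/cm³.

2.16 g/cm³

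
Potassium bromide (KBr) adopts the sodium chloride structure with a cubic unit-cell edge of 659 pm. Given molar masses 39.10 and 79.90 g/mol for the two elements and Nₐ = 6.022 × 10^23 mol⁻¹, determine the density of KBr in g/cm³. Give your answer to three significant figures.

2.76 g/cm³

The sodium chloride structure contains Z = 4 formula units per cell; M(KBr) = 39.10 + 79.90 = 119.0 g/mol.
a³ = (6.590 × 10^-8 cm)³ = 2.862 × 10^-22 cm³.
ρ = 4 × 119.0 / (6.022 × 10²³ × 2.862 × 10^-22) = 2.762 g/cm³.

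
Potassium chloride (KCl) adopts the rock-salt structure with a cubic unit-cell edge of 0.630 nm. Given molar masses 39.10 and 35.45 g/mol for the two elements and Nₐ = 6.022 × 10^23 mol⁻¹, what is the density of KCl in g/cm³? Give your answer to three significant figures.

1.98 g/cm³

The rock-salt structure contains Z = 4 formula units per cell; M(KCl) = 39.10 + 35.45 = 74.55 g/mol.
a³ = (6.300 × 10^-8 cm)³ = 2.500 × 10^-22 cm³.
ρ = 4 × 74.55 / (6.022 × 10²³ × 2.500 × 10^-22) = 1.980 g/cm³.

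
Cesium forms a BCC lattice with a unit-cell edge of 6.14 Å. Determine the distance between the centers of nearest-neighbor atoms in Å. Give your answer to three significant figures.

5.32 Å

In a BCC structure, atoms touch along the body diagonal, so √3·a = 4r; the nearest-neighbor distance equals 2r = 0.8660·a.
d = 0.8660 × 6.14 = 5.32 Å.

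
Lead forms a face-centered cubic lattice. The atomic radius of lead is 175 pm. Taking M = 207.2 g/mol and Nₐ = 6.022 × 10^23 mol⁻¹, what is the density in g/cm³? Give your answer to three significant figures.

In an FCC lattice, atoms touch along the face diagonal, so √2·a = 4r, giving a = 495.0 pm = 4.950 × 10^-8 cm.
With Z = 4, ρ = Z·M/(N_A·a³) = 4 × 207.2 / (6.022 × 10²³ × 1.213 × 10^-22) = 11.35 g/cm³.

11.3 g/cm³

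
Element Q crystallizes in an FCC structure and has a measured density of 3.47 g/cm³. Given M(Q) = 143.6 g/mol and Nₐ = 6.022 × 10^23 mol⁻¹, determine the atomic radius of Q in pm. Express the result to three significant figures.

For an FCC cell (Z = 4), a³ = Z·M/(N_A·ρ) = 4 × 143.6 / (6.022 × 10²³ × 3.470) = 2.749 × 10^-22 cm³, so a = 6.502 × 10^-8 cm = 650.2 pm.
Atoms touch along the face diagonal, so √2·a = 4r, so r = 0.3536 × a = 230 pm.

230 pm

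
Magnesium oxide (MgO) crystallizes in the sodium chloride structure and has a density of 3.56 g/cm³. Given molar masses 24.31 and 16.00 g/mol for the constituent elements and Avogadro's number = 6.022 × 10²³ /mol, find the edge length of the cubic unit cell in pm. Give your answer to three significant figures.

M(MgO) = 40.31 g/mol; Z = 4 formula units per cell.
a³ = Z·M/(N_A·ρ) = 4 × 40.31 / (6.022 × 10²³ × 3.56) = 7.521 × 10^-23 cm³, so a = 4.221 × 10^-8 cm = 422 pm.

422 pm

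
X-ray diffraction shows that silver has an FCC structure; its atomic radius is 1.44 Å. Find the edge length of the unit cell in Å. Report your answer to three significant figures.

In an FCC lattice, atoms touch along the face diagonal, so √2·a = 4r.
a = 4r/√2 = 4 × 1.44 / 1.4142 = 4.07 Å.

4.07 Å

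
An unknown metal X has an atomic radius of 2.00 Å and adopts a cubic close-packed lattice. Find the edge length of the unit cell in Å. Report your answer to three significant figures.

In an FCC lattice, atoms touch along the face diagonal, so √2·a = 4r.
a = 4r/√2 = 4 × 2.00 / 1.4142 = 5.66 Å.

5.66 Å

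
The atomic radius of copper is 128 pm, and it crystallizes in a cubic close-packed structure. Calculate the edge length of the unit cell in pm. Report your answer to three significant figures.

362 pm

In an FCC lattice, atoms touch along the face diagonal, so √2·a = 4r.
a = 4r/√2 = 4 × 128 / 1.4142 = 362 pm.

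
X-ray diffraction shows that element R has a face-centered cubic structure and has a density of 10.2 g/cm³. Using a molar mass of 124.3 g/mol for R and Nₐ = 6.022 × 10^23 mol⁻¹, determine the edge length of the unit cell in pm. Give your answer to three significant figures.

433 pm

With Z = 4 atoms per FCC cell, a³ = Z·M/(N_A·ρ) = 4 × 124.3 / (6.022 × 10²³ × 10.20 g/cm³) = 8.095 × 10^-23 cm³.
a = (8.095 × 10^-23)^(1/3) = 4.326 × 10^-8 cm = 433 pm.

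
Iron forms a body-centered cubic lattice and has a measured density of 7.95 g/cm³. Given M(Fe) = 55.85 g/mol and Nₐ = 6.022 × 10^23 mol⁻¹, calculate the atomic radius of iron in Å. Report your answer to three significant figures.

For a BCC cell (Z = 2), a³ = Z·M/(N_A·ρ) = 2 × 55.85 / (6.022 × 10²³ × 7.950) = 2.333 × 10^-23 cm³, so a = 2.857 × 10^-8 cm = 2.857 Å.
Atoms touch along the body diagonal, so √3·a = 4r, so r = 0.4330 × a = 1.24 Å.

1.24 Å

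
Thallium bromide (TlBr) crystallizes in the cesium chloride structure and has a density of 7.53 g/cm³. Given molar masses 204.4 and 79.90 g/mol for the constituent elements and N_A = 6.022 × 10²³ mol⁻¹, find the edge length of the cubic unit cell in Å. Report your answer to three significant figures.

3.97 Å

M(TlBr) = 284.3 g/mol; Z = 1 formula unit per cell.
a³ = Z·M/(N_A·ρ) = 1 × 284.3 / (6.022 × 10²³ × 7.53) = 6.270 × 10^-23 cm³, so a = 3.973 × 10^-8 cm = 3.97 Å.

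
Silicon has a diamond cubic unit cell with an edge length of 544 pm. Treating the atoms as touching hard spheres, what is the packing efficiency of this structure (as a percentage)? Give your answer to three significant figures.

In a diamond cubic lattice nearest neighbors lie along the body diagonal with √3·a = 8r, so r = 0.2165a = 117.8 pm.
Packing fraction = Z·(4/3)πr³ / a³ = 8 × (4/3)π × (117.8)³ / (544)³ = 0.3401 = 34.0%.

34.0%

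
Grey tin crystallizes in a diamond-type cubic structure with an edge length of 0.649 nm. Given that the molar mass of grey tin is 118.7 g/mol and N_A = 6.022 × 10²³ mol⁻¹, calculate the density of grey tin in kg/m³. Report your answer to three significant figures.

5770 kg/m³

A diamond cubic unit cell contains Z = 8 atoms.
Cell volume: a³ = (0.649 nm)³ = (6.490 × 10^-8 cm)³ = 2.734 × 10^-22 cm³.
ρ = Z·M/(N_A·a³) = 8 × 118.7 / (6.022 × 10²³ × 2.734 × 10^-22) = 5.769 g/cm³ = 5770 kg/m³.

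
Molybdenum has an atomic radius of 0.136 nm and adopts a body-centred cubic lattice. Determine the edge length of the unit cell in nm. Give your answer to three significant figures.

0.314 nm

In a BCC lattice, atoms touch along the body diagonal, so √3·a = 4r.
a = 4r/√3 = 4 × 0.136 / 1.7321 = 0.314 nm.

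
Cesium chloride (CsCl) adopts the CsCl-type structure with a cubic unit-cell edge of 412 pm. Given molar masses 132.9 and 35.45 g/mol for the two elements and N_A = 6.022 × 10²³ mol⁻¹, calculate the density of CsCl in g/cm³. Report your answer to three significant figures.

4.00 g/cm³

The CsCl-type structure contains Z = 1 formula unit per cell; M(CsCl) = 132.9 + 35.45 = 168.35 g/mol.
a³ = (4.120 × 10^-8 cm)³ = 6.993 × 10^-23 cm³.
ρ = 1 × 168.35 / (6.022 × 10²³ × 6.993 × 10^-23) = 3.997 g/cm³.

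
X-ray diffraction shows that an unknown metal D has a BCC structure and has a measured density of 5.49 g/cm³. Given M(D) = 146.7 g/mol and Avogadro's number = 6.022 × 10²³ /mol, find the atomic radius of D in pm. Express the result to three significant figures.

193 pm

For a BCC cell (Z = 2), a³ = Z·M/(N_A·ρ) = 2 × 146.7 / (6.022 × 10²³ × 5.490) = 8.875 × 10^-23 cm³, so a = 4.460 × 10^-8 cm = 446.0 pm.
Atoms touch along the body diagonal, so √3·a = 4r, so r = 0.4330 × a = 193 pm.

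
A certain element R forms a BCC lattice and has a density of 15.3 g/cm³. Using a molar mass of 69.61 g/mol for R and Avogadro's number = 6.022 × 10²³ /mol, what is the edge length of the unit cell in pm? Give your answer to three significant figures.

247 pm

With Z = 2 atoms per BCC cell, a³ = Z·M/(N_A·ρ) = 2 × 69.61 / (6.022 × 10²³ × 15.30 g/cm³) = 1.511 × 10^-23 cm³.
a = (1.511 × 10^-23)^(1/3) = 2.472 × 10^-8 cm = 247 pm.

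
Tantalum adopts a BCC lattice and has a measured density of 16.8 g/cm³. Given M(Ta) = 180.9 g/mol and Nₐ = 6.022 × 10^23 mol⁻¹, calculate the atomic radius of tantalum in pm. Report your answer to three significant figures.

143 pm

For a BCC cell (Z = 2), a³ = Z·M/(N_A·ρ) = 2 × 180.9 / (6.022 × 10²³ × 16.80) = 3.576 × 10^-23 cm³, so a = 3.295 × 10^-8 cm = 329.5 pm.
Atoms touch along the body diagonal, so √3·a = 4r, so r = 0.4330 × a = 143 pm.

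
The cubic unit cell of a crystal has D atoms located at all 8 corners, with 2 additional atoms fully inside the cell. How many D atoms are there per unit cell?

Corner atoms are shared by 8 cells (1/8 each), interior atoms are unshared.
Net atoms = 8 × 1/8 + 2 = 1 + 2 = 3.

3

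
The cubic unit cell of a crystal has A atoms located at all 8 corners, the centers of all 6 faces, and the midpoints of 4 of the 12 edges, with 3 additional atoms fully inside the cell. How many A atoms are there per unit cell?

Corner atoms are shared by 8 cells (1/8 each), face atoms by 2 (1/2 each), edge atoms by 4 (1/4 each), interior atoms are unshared.
Net atoms = 8 × 1/8 + 6 × 1/2 + 4 × 1/4 + 3 = 1 + 3 + 1 + 3 = 8.

8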